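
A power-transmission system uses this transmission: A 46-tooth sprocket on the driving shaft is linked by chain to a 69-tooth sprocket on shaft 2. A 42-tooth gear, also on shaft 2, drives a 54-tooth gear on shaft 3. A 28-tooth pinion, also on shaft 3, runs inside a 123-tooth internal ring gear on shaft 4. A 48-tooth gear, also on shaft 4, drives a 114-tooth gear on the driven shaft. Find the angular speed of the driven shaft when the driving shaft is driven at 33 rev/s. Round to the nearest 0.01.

1.64 rev/s

Chain: ratio = 69/46 = 1.5, so shaft 2 turns at 33 / 1.5 = 22 rev/s.
Gear mesh: ratio = 54/42 = 1.2857, so shaft 3 turns at 22 / 1.2857 = 17.111 rev/s.
Internal gear: ratio = 123/28 = 4.3929, so shaft 4 turns at 17.111 / 4.3929 = 3.8952 rev/s.
Gear mesh: ratio = 114/48 = 2.375, so the driven shaft turns at 3.8952 / 2.375 = 1.6401 rev/s.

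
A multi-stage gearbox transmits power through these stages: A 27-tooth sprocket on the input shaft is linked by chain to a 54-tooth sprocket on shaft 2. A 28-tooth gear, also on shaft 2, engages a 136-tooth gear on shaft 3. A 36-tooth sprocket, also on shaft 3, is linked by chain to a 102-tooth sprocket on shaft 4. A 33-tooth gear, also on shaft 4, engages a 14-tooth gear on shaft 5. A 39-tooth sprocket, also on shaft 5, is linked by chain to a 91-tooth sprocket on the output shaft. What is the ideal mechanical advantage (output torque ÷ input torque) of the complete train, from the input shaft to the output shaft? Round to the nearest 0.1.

27.2

Each stage contributes driven/driver: chain 54/27 = 2, gear mesh 136/28 = 4.8571, chain 102/36 = 2.8333, gear mesh 14/33 = 0.42424, chain 91/39 = 2.3333.
Overall: 2 × 4.8571 × 2.8333 × 0.42424 × 2.3333 = 27.246.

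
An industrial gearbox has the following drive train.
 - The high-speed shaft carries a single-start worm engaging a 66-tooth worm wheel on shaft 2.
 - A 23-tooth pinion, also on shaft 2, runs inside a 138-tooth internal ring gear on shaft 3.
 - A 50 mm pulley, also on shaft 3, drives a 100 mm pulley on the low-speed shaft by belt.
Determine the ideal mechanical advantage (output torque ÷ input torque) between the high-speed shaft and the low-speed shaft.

Each stage contributes driven/driver: worm 66/1 = 66, internal gear 138/23 = 6, belt 100/50 = 2.
Overall: 66 × 6 × 2 = 792.

792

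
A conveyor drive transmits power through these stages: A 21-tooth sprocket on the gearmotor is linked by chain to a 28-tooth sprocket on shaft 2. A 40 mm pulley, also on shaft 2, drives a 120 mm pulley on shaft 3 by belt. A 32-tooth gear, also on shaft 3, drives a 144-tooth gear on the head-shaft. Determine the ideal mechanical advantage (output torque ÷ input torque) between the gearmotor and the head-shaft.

18

Each stage contributes driven/driver: chain 28/21 = 1.3333, belt 120/40 = 3, gear mesh 144/32 = 4.5.
Overall: 1.3333 × 3 × 4.5 = 18.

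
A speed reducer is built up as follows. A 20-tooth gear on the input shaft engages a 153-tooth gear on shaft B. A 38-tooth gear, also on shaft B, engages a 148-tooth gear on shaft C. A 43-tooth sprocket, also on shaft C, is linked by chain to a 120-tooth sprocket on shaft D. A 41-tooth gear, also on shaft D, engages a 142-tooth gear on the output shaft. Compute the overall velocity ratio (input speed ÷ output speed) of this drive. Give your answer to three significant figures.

Each stage contributes driven/driver: gear mesh 153/20 = 7.65, gear mesh 148/38 = 3.8947, chain 120/43 = 2.7907, gear mesh 142/41 = 3.4634.
Overall: 7.65 × 3.8947 × 2.7907 × 3.4634 = 287.98.

288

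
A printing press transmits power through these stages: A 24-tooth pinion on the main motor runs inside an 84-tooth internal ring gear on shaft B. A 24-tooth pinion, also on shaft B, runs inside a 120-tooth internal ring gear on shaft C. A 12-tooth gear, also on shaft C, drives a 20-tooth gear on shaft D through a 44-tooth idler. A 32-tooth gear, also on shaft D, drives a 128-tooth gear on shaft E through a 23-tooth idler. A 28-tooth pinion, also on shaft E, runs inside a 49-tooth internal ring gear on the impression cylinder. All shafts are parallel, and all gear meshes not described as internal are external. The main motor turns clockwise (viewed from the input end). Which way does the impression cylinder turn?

clockwise

the main motor → shaft B: internal mesh, same direction → CW.
shaft B → shaft C: internal mesh, same direction → CW.
shaft C → shaft D: driver → idler → driven is 2 external meshes, 2 reversals → CW.
shaft D → shaft E: driver → idler → driven is 2 external meshes, 2 reversals → CW.
shaft E → the impression cylinder: internal mesh, same direction → CW.
4 reversals in total — an even number — so the impression cylinder turns the same way as the main motor.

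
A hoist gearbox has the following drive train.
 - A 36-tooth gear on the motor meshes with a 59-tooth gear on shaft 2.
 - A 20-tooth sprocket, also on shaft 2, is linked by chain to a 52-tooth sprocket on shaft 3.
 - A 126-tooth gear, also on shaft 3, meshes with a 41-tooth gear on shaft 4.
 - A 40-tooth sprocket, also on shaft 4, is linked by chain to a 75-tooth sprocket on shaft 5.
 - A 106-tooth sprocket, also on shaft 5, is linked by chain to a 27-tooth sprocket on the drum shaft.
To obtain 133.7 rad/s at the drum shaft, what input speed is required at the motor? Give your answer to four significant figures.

Overall ratio R = 1.6389 × 2.6 × 0.3254 × 1.875 × 0.25472 = 0.66221.
Required input speed = output speed × R = 133.7 × 0.66221 = 88.537 rad/s.

88.54 rad/s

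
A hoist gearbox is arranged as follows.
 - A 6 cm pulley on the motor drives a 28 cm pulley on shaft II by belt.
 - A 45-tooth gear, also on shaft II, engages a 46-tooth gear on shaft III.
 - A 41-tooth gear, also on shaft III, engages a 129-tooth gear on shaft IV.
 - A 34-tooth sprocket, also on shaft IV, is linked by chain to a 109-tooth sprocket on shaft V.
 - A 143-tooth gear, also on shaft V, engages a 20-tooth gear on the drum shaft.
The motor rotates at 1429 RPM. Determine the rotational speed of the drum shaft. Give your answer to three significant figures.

belt 28/6 = 4.6667 → 1429/4.6667 = 306.21 RPM
gear mesh 46/45 = 1.0222 → 306.21/1.0222 = 299.56 RPM
gear mesh 129/41 = 3.1463 → 299.56/3.1463 = 95.208 RPM
chain 109/34 = 3.2059 → 95.208/3.2059 = 29.698 RPM
gear mesh 20/143 = 0.13986 → 29.698/0.13986 = 212.34 RPM

212 RPM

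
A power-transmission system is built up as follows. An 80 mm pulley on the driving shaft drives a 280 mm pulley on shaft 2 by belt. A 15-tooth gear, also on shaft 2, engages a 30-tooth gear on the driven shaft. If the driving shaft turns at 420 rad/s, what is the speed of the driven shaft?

belt 280/80 = 3.5 → 420/3.5 = 120 rad/s
gear mesh 30/15 = 2 → 120/2 = 60 rad/s

60 rad/s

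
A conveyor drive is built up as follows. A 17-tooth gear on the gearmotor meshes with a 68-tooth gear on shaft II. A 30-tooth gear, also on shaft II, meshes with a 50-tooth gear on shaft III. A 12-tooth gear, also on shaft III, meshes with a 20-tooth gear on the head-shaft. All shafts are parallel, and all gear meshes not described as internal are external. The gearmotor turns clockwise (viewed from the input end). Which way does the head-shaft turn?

anticlockwise

the gearmotor → shaft II: external mesh, 1 reversal → CCW.
shaft II → shaft III: external mesh, 1 reversal → CW.
shaft III → the head-shaft: external mesh, 1 reversal → CCW.
3 reversals in total — an odd number — so the head-shaft turns opposite to the gearmotor.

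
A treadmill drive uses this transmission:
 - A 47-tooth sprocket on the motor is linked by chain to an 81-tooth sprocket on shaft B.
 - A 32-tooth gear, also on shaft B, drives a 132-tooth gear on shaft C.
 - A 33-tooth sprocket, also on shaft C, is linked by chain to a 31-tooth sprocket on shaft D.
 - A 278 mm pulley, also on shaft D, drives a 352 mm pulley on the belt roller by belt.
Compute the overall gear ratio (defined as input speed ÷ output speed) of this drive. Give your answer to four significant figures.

Each stage contributes driven/driver: chain 81/47 = 1.7234, gear mesh 132/32 = 4.125, chain 31/33 = 0.93939, belt 352/278 = 1.2662.
Overall: 1.7234 × 4.125 × 0.93939 × 1.2662 = 8.4558.

8.456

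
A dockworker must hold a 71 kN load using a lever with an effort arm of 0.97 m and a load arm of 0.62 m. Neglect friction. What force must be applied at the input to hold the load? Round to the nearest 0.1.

Lever MA = effort arm / load arm = 0.97/0.62 = 1.5645.
Effort = load / MA = 71 / 1.5645 = 45.381 kN.

45.4 kN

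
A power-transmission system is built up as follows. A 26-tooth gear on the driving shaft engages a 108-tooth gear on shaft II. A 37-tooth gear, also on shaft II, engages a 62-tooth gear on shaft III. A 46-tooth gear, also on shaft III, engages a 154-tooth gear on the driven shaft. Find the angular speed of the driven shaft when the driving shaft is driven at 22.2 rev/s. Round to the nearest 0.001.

gear mesh 108/26 = 4.1538 → 22.2/4.1538 = 5.3444 rev/s
gear mesh 62/37 = 1.6757 → 5.3444/1.6757 = 3.1894 rev/s
gear mesh 154/46 = 3.3478 → 3.1894/3.3478 = 0.95269 rev/s

0.953 rev/s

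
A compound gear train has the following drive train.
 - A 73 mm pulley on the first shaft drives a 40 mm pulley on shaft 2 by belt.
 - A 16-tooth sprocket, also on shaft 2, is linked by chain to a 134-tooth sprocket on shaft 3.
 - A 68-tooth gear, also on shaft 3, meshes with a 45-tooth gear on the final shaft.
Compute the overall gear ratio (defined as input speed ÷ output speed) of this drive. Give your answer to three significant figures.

3.04

Each stage contributes driven/driver: belt 40/73 = 0.54795, chain 134/16 = 8.375, gear mesh 45/68 = 0.66176.
Overall: 0.54795 × 8.375 × 0.66176 = 3.0369.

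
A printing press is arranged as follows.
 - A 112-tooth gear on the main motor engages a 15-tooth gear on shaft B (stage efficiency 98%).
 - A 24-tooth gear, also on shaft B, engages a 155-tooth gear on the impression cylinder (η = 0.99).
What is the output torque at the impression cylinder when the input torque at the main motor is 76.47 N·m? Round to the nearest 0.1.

64.2 N·m

Gear mesh: ratio = 15/112 = 0.13393; torque at shaft B = 76.47 × 0.13393 × 0.98 = 10.037 N·m.
Gear mesh: ratio = 155/24 = 6.4583; torque at the impression cylinder = 10.037 × 6.4583 × 0.99 = 64.172 N·m.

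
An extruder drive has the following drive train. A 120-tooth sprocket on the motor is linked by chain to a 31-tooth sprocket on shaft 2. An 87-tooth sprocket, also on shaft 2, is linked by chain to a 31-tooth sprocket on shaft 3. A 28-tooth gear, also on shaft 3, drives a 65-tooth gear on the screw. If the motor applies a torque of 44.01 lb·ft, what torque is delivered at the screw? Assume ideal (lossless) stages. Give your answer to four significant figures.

9.404 lb·ft

After the chain (31/120): 44.01 × 0.25833 = 11.369 lb·ft
After the chain (31/87): 11.369 × 0.35632 = 4.0511 lb·ft
After the gear mesh (65/28): 4.0511 × 2.3214 = 9.4044 lb·ft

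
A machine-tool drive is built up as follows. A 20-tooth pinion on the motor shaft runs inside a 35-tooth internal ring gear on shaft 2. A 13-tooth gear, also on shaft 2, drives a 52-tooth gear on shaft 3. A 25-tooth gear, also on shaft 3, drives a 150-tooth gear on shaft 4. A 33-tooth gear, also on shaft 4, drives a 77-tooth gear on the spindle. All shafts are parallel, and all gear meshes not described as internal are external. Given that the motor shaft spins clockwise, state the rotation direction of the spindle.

counterclockwise

the motor shaft → shaft 2: internal mesh, same direction → CW.
shaft 2 → shaft 3: external mesh, 1 reversal → CCW.
shaft 3 → shaft 4: external mesh, 1 reversal → CW.
shaft 4 → the spindle: external mesh, 1 reversal → CCW.
3 reversals in total — an odd number — so the spindle turns opposite to the motor shaft.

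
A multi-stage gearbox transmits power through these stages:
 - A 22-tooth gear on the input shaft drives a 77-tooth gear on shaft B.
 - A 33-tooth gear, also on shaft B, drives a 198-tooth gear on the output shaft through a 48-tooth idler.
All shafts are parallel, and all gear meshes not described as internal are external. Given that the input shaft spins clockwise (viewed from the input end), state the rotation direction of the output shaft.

the input shaft → shaft B: external mesh, 1 reversal → CCW.
shaft B → the output shaft: driver → idler → driven is 2 external meshes, 2 reversals → CCW.
3 reversals in total — an odd number — so the output shaft turns opposite to the input shaft.

counterclockwise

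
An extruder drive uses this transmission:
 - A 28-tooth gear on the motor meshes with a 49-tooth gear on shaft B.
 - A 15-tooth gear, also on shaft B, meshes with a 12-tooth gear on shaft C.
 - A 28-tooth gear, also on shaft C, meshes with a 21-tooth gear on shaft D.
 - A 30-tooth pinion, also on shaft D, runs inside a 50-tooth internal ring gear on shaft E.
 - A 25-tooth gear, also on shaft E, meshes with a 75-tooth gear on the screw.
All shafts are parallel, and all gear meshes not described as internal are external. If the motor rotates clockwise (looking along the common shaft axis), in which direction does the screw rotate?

the motor → shaft B: external mesh, 1 reversal → CCW.
shaft B → shaft C: external mesh, 1 reversal → CW.
shaft C → shaft D: external mesh, 1 reversal → CCW.
shaft D → shaft E: internal mesh, same direction → CCW.
shaft E → the screw: external mesh, 1 reversal → CW.
4 reversals in total — an even number — so the screw turns the same way as the motor.

clockwise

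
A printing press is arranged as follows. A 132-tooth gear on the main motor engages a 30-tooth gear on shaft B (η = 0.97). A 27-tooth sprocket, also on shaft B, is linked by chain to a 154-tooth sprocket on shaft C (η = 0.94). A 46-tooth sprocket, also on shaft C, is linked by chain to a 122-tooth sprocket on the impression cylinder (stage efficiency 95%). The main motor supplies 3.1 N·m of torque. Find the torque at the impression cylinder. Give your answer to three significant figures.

Gear mesh: ratio = 30/132 = 0.22727; torque at shaft B = 3.1 × 0.22727 × 0.97 = 0.68341 N·m.
Chain: ratio = 154/27 = 5.7037; torque at shaft C = 0.68341 × 5.7037 × 0.94 = 3.6641 N·m.
Chain: ratio = 122/46 = 2.6522; torque at the impression cylinder = 3.6641 × 2.6522 × 0.95 = 9.2319 N·m.

9.23 N·m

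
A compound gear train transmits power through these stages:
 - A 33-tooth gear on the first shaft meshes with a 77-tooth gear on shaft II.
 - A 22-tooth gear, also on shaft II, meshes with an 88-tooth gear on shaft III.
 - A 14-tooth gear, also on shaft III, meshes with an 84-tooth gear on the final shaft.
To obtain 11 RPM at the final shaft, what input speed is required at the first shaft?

616 RPM

Overall ratio R = 2.3333 × 4 × 6 = 56.
Required input speed = output speed × R = 11 × 56 = 616 RPM.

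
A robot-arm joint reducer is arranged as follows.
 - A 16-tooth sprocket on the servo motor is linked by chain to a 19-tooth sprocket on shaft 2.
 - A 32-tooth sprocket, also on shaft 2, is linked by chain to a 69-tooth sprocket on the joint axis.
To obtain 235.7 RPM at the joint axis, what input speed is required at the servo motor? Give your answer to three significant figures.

604 RPM

Overall ratio R = 1.1875 × 2.1562 = 2.5605.
Required input speed = output speed × R = 235.7 × 2.5605 = 603.52 RPM.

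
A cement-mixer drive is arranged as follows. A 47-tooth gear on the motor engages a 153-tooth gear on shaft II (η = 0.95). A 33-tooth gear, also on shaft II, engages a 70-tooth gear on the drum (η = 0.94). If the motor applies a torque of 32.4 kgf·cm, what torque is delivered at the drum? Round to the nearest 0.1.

Gear mesh: ratio = 153/47 = 3.2553; torque at shaft II = 32.4 × 3.2553 × 0.95 = 100.2 kgf·cm.
Gear mesh: ratio = 70/33 = 2.1212; torque at the drum = 100.2 × 2.1212 × 0.94 = 199.79 kgf·cm.

199.8 kgf·cm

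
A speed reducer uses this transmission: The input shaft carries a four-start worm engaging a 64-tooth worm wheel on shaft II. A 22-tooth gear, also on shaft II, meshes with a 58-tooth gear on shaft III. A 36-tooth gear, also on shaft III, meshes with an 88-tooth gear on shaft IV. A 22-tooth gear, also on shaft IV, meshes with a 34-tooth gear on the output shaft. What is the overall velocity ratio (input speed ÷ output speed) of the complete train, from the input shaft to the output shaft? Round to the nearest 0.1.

Each stage contributes driven/driver: worm 64/4 = 16, gear mesh 58/22 = 2.6364, gear mesh 88/36 = 2.4444, gear mesh 34/22 = 1.5455.
Overall: 16 × 2.6364 × 2.4444 × 1.5455 = 159.35.

159.4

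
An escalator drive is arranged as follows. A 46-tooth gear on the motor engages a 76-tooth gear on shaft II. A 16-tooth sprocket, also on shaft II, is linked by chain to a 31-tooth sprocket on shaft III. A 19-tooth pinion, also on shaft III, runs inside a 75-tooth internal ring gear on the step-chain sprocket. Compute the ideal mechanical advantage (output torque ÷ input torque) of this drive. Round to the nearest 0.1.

12.6

Each stage contributes driven/driver: gear mesh 76/46 = 1.6522, chain 31/16 = 1.9375, internal gear 75/19 = 3.9474.
Overall: 1.6522 × 1.9375 × 3.9474 = 12.636.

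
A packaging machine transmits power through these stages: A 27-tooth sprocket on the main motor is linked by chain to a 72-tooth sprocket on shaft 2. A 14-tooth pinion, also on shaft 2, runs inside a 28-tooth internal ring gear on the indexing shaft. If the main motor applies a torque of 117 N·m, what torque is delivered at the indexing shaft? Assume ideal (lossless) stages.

624 N·m

chain 72/27 = 2.6667 → τ = 117·2.6667 = 312 N·m
internal gear 28/14 = 2 → τ = 312·2 = 624 N·m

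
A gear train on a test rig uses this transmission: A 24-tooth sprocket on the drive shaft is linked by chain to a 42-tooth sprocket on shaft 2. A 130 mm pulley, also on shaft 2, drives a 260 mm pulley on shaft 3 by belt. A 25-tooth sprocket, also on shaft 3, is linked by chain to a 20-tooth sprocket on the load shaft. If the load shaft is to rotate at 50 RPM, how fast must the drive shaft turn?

140 RPM

Overall ratio R = 1.75 × 2 × 0.8 = 2.8.
Required input speed = output speed × R = 50 × 2.8 = 140 RPM.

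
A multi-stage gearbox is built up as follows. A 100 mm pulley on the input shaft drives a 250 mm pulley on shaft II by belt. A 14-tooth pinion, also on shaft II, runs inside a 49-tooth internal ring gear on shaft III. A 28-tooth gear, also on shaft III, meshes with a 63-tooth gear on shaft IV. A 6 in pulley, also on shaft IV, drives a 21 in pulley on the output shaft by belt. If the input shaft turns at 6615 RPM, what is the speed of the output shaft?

96 RPM

the input shaft → shaft II (belt, 250/100): 6615 ÷ 2.5 = 2646 RPM
shaft II → shaft III (internal gear, 49/14): 2646 ÷ 3.5 = 756 RPM
shaft III → shaft IV (gear mesh, 63/28): 756 ÷ 2.25 = 336 RPM
shaft IV → the output shaft (belt, 21/6): 336 ÷ 3.5 = 96 RPM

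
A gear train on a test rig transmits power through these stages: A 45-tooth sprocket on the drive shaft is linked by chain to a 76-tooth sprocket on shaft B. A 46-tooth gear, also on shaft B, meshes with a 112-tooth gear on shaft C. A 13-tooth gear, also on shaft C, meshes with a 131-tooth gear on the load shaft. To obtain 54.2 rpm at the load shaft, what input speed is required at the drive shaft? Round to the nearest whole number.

2246 rpm

Overall ratio R = 1.6889 × 2.4348 × 10.077 = 41.437.
Required input speed = output speed × R = 54.2 × 41.437 = 2245.9 rpm.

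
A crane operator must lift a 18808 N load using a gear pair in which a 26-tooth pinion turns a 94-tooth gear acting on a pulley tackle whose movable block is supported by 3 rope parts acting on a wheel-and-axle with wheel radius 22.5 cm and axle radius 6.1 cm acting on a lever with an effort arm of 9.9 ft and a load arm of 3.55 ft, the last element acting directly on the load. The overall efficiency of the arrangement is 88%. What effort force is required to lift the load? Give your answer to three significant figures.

192 N

Gear pair MA = 94/26 = 3.6154.
Block-and-tackle MA = number of supporting rope parts = 3.
Wheel-and-axle MA = R/r = 22.5/6.1 = 3.6885.
Lever MA = effort arm / load arm = 9.9/3.55 = 2.7887.
Combined ideal MA = 3.6154 × 3 × 3.6885 × 2.7887 = 111.57.
Actual MA = 111.57 × 0.88 = 98.179.
Effort = load / actual MA = 18808 / 98.179 = 191.57 N.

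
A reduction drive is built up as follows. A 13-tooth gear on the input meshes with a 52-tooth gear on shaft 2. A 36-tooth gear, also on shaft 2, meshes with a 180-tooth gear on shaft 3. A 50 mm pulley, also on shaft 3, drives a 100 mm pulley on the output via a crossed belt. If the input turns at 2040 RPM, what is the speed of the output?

the input → shaft 2 (gear mesh, 52/13): 2040 ÷ 4 = 510 RPM
shaft 2 → shaft 3 (gear mesh, 180/36): 510 ÷ 5 = 102 RPM
shaft 3 → the output (belt, 100/50): 102 ÷ 2 = 51 RPM

51 RPM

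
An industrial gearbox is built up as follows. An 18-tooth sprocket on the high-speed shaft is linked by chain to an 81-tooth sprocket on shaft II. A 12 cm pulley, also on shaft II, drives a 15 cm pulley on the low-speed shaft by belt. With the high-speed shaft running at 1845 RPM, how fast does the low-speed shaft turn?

Chain: ratio = 81/18 = 4.5, so shaft II turns at 1845 / 4.5 = 410 RPM.
Belt: ratio = 15/12 = 1.25, so the low-speed shaft turns at 410 / 1.25 = 328 RPM.

328 RPM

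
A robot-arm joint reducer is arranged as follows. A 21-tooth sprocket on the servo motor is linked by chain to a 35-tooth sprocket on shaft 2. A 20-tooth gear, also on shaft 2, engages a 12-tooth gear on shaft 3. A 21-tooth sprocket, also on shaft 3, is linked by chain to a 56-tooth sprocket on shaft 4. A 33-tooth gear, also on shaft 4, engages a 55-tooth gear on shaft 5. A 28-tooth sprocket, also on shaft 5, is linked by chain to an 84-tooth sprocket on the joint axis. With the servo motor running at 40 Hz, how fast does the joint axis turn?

Chain: ratio = 35/21 = 1.6667, so shaft 2 turns at 40 / 1.6667 = 24 Hz.
Gear mesh: ratio = 12/20 = 0.6, so shaft 3 turns at 24 / 0.6 = 40 Hz.
Chain: ratio = 56/21 = 2.6667, so shaft 4 turns at 40 / 2.6667 = 15 Hz.
Gear mesh: ratio = 55/33 = 1.6667, so shaft 5 turns at 15 / 1.6667 = 9 Hz.
Chain: ratio = 84/28 = 3, so the joint axis turns at 9 / 3 = 3 Hz.

3 Hz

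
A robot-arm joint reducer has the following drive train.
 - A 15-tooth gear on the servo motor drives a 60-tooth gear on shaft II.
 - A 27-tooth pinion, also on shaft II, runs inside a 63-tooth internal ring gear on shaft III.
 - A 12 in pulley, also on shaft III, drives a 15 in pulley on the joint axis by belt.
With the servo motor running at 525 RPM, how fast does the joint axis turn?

45 RPM

gear mesh 60/15 = 4 → 525/4 = 131.25 RPM
internal gear 63/27 = 2.3333 → 131.25/2.3333 = 56.25 RPM
belt 15/12 = 1.25 → 56.25/1.25 = 45 RPM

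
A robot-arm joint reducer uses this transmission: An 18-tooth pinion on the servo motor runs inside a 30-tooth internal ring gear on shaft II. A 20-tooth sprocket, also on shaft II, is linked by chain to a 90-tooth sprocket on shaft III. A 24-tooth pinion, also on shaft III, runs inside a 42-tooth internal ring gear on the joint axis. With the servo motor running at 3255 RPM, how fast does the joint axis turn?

Internal gear: ratio = 30/18 = 1.6667, so shaft II turns at 3255 / 1.6667 = 1953 RPM.
Chain: ratio = 90/20 = 4.5, so shaft III turns at 1953 / 4.5 = 434 RPM.
Internal gear: ratio = 42/24 = 1.75, so the joint axis turns at 434 / 1.75 = 248 RPM.

248 RPM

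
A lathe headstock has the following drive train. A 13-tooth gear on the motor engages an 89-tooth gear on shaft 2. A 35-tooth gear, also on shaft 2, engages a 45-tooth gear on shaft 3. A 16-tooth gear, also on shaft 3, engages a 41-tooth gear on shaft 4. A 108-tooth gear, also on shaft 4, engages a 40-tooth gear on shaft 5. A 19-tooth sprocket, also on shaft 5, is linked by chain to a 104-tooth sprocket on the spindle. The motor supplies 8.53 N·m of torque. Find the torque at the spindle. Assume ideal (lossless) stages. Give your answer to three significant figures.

After the gear mesh (89/13): 8.53 × 6.8462 = 58.398 N·m
After the gear mesh (45/35): 58.398 × 1.2857 = 75.083 N·m
After the gear mesh (41/16): 75.083 × 2.5625 = 192.4 N·m
After the gear mesh (40/108): 192.4 × 0.37037 = 71.259 N·m
After the chain (104/19): 71.259 × 5.4737 = 390.05 N·m

390 N·m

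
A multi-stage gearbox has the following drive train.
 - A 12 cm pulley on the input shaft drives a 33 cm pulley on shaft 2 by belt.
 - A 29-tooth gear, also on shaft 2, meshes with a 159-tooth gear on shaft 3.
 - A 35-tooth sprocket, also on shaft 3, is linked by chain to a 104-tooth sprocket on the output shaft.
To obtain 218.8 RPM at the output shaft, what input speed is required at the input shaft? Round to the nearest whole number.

Overall ratio R = 2.75 × 5.4828 × 2.9714 = 44.802.
Required input speed = output speed × R = 218.8 × 44.802 = 9802.7 RPM.

9803 RPM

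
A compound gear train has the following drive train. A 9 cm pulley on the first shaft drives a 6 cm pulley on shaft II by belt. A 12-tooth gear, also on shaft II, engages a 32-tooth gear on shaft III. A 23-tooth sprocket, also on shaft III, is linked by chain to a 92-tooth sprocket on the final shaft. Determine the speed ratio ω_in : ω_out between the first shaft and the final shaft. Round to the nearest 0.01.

Each stage contributes driven/driver: belt 6/9 = 0.66667, gear mesh 32/12 = 2.6667, chain 92/23 = 4.
Overall: 0.66667 × 2.6667 × 4 = 7.1111.

7.11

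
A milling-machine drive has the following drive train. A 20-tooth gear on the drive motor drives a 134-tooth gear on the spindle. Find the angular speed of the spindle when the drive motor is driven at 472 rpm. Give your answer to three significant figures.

the drive motor → the spindle (gear mesh, 134/20): 472 ÷ 6.7 = 70.448 rpm

70.4 rpm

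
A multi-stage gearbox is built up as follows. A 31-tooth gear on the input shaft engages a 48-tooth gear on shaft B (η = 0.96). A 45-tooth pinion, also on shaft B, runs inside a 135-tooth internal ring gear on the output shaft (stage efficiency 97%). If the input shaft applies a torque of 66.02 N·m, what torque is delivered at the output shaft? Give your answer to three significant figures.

286 N·m

gear mesh 48/31 = 1.5484 → τ = 66.02·1.5484·0.96 = 98.136 N·m
internal gear 135/45 = 3 → τ = 98.136·3·0.97 = 285.57 N·m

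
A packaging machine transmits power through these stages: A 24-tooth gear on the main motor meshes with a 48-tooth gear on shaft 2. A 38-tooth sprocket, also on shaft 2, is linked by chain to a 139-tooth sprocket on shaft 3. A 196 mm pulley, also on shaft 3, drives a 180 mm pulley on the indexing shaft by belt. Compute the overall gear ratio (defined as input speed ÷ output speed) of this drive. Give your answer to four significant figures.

Each stage contributes driven/driver: gear mesh 48/24 = 2, chain 139/38 = 3.6579, belt 180/196 = 0.91837.
Overall: 2 × 3.6579 × 0.91837 = 6.7186.

6.719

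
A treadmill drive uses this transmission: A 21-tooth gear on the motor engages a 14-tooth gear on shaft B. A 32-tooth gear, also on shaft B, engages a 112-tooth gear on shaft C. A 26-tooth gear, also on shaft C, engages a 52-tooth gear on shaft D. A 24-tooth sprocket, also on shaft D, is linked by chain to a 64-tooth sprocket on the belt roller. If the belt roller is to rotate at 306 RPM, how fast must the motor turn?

3808 RPM

Overall ratio R = 0.66667 × 3.5 × 2 × 2.6667 = 12.444.
Required input speed = output speed × R = 306 × 12.444 = 3808 RPM.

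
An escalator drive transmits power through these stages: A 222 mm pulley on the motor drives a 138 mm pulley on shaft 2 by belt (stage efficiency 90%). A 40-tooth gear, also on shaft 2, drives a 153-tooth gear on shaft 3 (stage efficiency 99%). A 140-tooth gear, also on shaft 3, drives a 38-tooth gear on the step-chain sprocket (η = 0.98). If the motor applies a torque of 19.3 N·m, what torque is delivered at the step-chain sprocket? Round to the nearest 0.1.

10.9 N·m

belt 138/222 = 0.62162 → τ = 19.3·0.62162·0.90 = 10.798 N·m
gear mesh 153/40 = 3.825 → τ = 10.798·3.825·0.99 = 40.888 N·m
gear mesh 38/140 = 0.27143 → τ = 40.888·0.27143·0.98 = 10.876 N·m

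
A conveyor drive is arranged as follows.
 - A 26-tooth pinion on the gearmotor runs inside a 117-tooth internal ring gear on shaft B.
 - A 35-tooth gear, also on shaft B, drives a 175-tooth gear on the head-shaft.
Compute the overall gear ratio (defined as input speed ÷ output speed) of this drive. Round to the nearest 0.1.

Each stage contributes driven/driver: internal gear 117/26 = 4.5, gear mesh 175/35 = 5.
Overall: 4.5 × 5 = 22.5.

22.5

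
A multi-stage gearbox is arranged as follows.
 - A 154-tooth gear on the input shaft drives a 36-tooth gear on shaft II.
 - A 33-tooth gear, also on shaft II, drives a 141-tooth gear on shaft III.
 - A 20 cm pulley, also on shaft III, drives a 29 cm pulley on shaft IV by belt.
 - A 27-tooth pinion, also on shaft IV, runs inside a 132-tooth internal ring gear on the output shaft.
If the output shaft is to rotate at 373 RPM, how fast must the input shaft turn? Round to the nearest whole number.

2641 RPM

Overall ratio R = 0.23377 × 4.2727 × 1.45 × 4.8889 = 7.0805.
Required input speed = output speed × R = 373 × 7.0805 = 2641 RPM.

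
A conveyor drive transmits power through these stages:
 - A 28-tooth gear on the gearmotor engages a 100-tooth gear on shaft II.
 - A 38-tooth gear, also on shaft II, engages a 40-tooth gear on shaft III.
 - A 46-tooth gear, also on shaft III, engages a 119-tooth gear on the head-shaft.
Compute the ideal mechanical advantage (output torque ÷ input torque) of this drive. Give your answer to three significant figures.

9.73

Each stage contributes driven/driver: gear mesh 100/28 = 3.5714, gear mesh 40/38 = 1.0526, gear mesh 119/46 = 2.587.
Overall: 3.5714 × 1.0526 × 2.587 = 9.7254.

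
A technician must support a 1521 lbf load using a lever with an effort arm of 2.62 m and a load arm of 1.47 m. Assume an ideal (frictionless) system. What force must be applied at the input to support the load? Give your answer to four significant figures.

853.4 lbf

Lever MA = effort arm / load arm = 2.62/1.47 = 1.7823.
Effort = load / MA = 1521 / 1.7823 = 853.39 lbf.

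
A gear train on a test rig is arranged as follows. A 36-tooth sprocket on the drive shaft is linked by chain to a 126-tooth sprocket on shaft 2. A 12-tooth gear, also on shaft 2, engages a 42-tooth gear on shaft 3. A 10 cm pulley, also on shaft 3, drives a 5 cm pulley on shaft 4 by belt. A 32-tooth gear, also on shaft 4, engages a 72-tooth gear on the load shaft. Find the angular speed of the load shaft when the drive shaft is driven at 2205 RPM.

160 RPM

Chain: ratio = 126/36 = 3.5, so shaft 2 turns at 2205 / 3.5 = 630 RPM.
Gear mesh: ratio = 42/12 = 3.5, so shaft 3 turns at 630 / 3.5 = 180 RPM.
Belt: ratio = 5/10 = 0.5, so shaft 4 turns at 180 / 0.5 = 360 RPM.
Gear mesh: ratio = 72/32 = 2.25, so the load shaft turns at 360 / 2.25 = 160 RPM.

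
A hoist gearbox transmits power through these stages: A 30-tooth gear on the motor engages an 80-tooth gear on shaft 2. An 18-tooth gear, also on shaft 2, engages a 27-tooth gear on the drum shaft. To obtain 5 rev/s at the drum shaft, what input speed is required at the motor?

20 rev/s

Overall ratio R = 2.6667 × 1.5 = 4.
Required input speed = output speed × R = 5 × 4 = 20 rev/s.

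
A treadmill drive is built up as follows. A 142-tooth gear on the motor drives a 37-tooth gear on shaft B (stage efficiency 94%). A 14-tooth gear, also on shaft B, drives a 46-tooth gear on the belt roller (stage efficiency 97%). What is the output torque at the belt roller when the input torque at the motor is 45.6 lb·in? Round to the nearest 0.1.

gear mesh 37/142 = 0.26056 → τ = 45.6·0.26056·0.94 = 11.169 lb·in
gear mesh 46/14 = 3.2857 → τ = 11.169·3.2857·0.97 = 35.597 lb·in

35.6 lb·in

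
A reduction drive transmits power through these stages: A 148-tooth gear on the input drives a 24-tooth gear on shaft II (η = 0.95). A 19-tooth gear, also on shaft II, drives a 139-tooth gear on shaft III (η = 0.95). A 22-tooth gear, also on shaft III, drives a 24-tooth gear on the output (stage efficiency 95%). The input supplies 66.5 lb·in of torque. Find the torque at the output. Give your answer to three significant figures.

73.8 lb·in

Gear mesh: ratio = 24/148 = 0.16216; torque at shaft II = 66.5 × 0.16216 × 0.95 = 10.245 lb·in.
Gear mesh: ratio = 139/19 = 7.3158; torque at shaft III = 10.245 × 7.3158 × 0.95 = 71.2 lb·in.
Gear mesh: ratio = 24/22 = 1.0909; torque at the output = 71.2 × 1.0909 × 0.95 = 73.789 lb·in.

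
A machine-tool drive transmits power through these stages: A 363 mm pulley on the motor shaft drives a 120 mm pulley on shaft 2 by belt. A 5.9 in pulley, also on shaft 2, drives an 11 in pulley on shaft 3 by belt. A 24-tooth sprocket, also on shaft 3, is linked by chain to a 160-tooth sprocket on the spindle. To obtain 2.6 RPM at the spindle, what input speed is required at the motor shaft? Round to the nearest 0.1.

10.7 RPM

Overall ratio R = 0.33058 × 1.8644 × 6.6667 = 4.1089.
Required input speed = output speed × R = 2.6 × 4.1089 = 10.683 RPM.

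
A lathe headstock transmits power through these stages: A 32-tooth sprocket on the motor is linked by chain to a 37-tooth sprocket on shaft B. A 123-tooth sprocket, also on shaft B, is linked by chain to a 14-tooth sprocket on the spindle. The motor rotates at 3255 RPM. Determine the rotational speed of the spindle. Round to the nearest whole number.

24733 RPM

the motor → shaft B (chain, 37/32): 3255 ÷ 1.1562 = 2815.1 RPM
shaft B → the spindle (chain, 14/123): 2815.1 ÷ 0.11382 = 24733 RPM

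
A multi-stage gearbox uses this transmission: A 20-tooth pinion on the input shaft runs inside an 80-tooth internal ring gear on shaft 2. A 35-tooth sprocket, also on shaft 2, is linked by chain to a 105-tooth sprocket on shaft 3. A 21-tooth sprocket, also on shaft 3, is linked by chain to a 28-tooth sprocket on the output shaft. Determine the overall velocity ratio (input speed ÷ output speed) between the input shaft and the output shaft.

16

Each stage contributes driven/driver: internal gear 80/20 = 4, chain 105/35 = 3, chain 28/21 = 1.3333.
Overall: 4 × 3 × 1.3333 = 16.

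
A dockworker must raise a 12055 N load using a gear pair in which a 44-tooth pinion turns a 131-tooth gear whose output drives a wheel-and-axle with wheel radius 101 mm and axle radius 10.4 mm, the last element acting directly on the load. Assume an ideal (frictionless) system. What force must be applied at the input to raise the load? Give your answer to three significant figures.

Gear pair MA = 131/44 = 2.9773.
Wheel-and-axle MA = R/r = 101/10.4 = 9.7115.
Combined ideal MA = 2.9773 × 9.7115 = 28.914.
Effort = load / MA = 12055 / 28.914 = 416.93 N.

417 N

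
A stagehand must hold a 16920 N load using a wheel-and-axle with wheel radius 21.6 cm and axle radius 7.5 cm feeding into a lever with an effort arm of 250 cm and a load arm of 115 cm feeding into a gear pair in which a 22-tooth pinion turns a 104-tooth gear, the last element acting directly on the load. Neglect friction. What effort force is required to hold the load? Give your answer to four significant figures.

Wheel-and-axle MA = R/r = 21.6/7.5 = 2.88.
Lever MA = effort arm / load arm = 250/115 = 2.1739.
Gear pair MA = 104/22 = 4.7273.
Combined ideal MA = 2.88 × 2.1739 × 4.7273 = 29.597.
Effort = load / MA = 16920 / 29.597 = 571.68 N.

571.7 N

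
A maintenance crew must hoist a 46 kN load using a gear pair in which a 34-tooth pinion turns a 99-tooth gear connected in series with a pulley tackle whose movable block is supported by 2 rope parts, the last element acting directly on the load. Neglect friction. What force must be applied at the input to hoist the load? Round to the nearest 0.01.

7.90 kN

Gear pair MA = 99/34 = 2.9118.
Block-and-tackle MA = number of supporting rope parts = 2.
Combined ideal MA = 2.9118 × 2 = 5.8235.
Effort = load / MA = 46 / 5.8235 = 7.899 kN.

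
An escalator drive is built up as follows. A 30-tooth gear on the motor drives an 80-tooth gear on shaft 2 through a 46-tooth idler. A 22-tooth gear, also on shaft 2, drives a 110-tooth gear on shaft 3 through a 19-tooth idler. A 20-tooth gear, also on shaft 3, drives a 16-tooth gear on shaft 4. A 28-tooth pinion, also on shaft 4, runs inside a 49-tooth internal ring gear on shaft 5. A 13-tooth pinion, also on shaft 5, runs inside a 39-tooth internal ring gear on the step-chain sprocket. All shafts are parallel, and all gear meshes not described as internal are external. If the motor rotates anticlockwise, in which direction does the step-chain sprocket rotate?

clockwise

the motor → shaft 2: driver → idler → driven is 2 external meshes, 2 reversals → CCW.
shaft 2 → shaft 3: driver → idler → driven is 2 external meshes, 2 reversals → CCW.
shaft 3 → shaft 4: external mesh, 1 reversal → CW.
shaft 4 → shaft 5: internal mesh, same direction → CW.
shaft 5 → the step-chain sprocket: internal mesh, same direction → CW.
5 reversals in total — an odd number — so the step-chain sprocket turns opposite to the motor.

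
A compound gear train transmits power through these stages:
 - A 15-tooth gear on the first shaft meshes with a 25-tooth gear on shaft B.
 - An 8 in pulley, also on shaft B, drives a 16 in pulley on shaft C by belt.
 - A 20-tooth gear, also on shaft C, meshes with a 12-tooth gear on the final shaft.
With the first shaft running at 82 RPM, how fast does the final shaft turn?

41 RPM

Gear mesh: ratio = 25/15 = 1.6667, so shaft B turns at 82 / 1.6667 = 49.2 RPM.
Belt: ratio = 16/8 = 2, so shaft C turns at 49.2 / 2 = 24.6 RPM.
Gear mesh: ratio = 12/20 = 0.6, so the final shaft turns at 24.6 / 0.6 = 41 RPM.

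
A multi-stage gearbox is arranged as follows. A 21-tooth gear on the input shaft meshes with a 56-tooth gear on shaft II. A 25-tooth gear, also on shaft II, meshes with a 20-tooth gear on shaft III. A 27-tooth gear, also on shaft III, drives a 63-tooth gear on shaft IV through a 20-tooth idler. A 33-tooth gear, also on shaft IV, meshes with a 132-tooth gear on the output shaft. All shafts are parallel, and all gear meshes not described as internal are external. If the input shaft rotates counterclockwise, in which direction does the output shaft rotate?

the input shaft → shaft II: external mesh, 1 reversal → CW.
shaft II → shaft III: external mesh, 1 reversal → CCW.
shaft III → shaft IV: driver → idler → driven is 2 external meshes, 2 reversals → CCW.
shaft IV → the output shaft: external mesh, 1 reversal → CW.
5 reversals in total — an odd number — so the output shaft turns opposite to the input shaft.

clockwise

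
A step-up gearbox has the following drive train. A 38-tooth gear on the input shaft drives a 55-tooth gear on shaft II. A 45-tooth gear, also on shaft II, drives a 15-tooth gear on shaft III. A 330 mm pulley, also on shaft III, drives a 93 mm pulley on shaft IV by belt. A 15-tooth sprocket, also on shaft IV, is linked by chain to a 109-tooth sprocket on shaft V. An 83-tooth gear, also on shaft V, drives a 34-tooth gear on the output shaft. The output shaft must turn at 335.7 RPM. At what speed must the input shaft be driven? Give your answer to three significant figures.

136 RPM

Overall ratio R = 1.4474 × 0.33333 × 0.28182 × 7.2667 × 0.40964 = 0.40473.
Required input speed = output speed × R = 335.7 × 0.40473 = 135.87 RPM.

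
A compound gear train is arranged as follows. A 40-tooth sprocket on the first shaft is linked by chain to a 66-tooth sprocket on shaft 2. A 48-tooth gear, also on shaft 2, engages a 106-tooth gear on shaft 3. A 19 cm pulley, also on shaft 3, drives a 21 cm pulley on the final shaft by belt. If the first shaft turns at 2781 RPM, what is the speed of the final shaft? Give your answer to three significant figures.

chain 66/40 = 1.65 → 2781/1.65 = 1685.5 RPM
gear mesh 106/48 = 2.2083 → 1685.5/2.2083 = 763.22 RPM
belt 21/19 = 1.1053 → 763.22/1.1053 = 690.54 RPM

691 RPM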